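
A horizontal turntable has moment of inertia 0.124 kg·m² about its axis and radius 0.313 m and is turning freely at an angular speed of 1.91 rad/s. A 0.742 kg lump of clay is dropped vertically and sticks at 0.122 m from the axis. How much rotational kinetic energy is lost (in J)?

energy lost ≈ 0.0185 J

No external torque acts about the axis; L_before = L_after.
Added inertia Σmr² = (0.742)(0.122)² = 0.01104 kg·m²; I_f = 0.1240 + 0.01104 = 0.1350 kg·m².
ω_f = I_p ω_i / I_f = (0.1240)(1.91) / 0.1350 = 1.754 rad/s.
KE_i = ½(0.1240)(1.910 rad/s)² = 0.2262 J; KE_f = ½(0.1350)(1.754)² = 0.2077 J.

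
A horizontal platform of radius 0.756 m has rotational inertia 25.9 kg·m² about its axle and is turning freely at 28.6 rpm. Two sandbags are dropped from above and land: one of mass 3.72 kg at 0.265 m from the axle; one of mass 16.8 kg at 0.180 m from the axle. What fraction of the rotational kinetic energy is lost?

fraction ≈ 0.0302

No external torque acts about the axle; L_before = L_after.
Added inertia Σmr² = (3.72)(0.265)² + (16.8)(0.180)² = 0.8056 kg·m²; I_f = 25.90 + 0.8056 = 26.71 kg·m².
ω_f = I_p ω_i / I_f = (25.90)(28.6) / 26.71 = 27.74 rpm.
KE_i = ½(25.90)(2.995 rad/s)² = 116.2 J; KE_f = ½(26.71)(2.905)² = 112.7 J.
Fraction lost = 0.03016.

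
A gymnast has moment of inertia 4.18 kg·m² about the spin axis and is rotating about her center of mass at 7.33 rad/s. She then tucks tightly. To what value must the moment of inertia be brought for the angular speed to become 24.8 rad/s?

I₂ ≈ 1.24 kg·m²

With no external torque about the axis, L is conserved: I₁ω₁ = I₂ω₂.
I₂ = I₁ω₁ / ω₂ = (4.18)(7.33) / (24.8) = 1.235 kg·m².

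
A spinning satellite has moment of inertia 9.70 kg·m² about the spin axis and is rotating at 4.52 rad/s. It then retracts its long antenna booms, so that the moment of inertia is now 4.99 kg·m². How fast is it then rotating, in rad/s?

Angular momentum about the spin axis is conserved since the torque about it is zero.
ω₂ = I₁ω₁ / I₂ = (9.700)(4.52 rad/s) / (4.990) = 8.786 rad/s.

ω₂ ≈ 8.79 rad/s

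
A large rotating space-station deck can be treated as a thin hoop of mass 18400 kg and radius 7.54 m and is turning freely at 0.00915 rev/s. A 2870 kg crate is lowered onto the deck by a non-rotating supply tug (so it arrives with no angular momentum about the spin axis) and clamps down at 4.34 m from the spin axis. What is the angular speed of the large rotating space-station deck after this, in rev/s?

ω_f ≈ 0.00870 rev/s

No external torque acts about the spin axis; L_before = L_after.
I_p = (18400)(7.54)² = 1.046e+06 kg·m².
Added inertia Σmr² = (2870)(4.34)² = 54060 kg·m²; I_f = 1.046e+06 + 54060 = 1.100e+06 kg·m².
ω_f = I_p ω_i / I_f = (1.046e+06)(0.00915) / 1.100e+06 = 0.008700 rev/s.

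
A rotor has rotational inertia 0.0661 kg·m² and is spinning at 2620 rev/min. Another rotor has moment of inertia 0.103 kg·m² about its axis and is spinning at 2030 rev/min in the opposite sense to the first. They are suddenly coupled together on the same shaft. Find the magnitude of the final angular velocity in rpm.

|ω_f| ≈ 212 rpm

No external torque acts about the common axis, so total angular momentum is conserved.
Taking A's sense as positive: L = (0.06610)(2620) − (0.1030)(2030) = -35.91 kg·m²·rpm.
Combined I = 0.06610 + 0.1030 = 0.1691 kg·m².
ω_f = L / I = -35.91 / 0.1691 = -212.3 rpm.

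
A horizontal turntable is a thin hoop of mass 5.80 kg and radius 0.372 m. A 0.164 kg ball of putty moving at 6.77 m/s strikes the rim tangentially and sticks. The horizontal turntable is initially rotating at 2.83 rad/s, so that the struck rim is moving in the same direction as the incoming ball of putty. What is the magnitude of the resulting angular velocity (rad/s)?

|ω_f| ≈ 3.25 rad/s

About the axle the impulsive forces during the collision are internal, so angular momentum about that axis is conserved.
I_p = (5.80)(0.372)² = 0.8026 kg·m². Taking the sense of the ball of putty's angular momentum as positive, L_{ball} = m v R = (0.164)(6.77)(0.372) = 0.4130 kg·m²/s.
L_i = +I_p ω_p + m v R = +(0.8026)(2.83) + 0.4130 = 2.684 kg·m²/s.
After sticking, I_f = I_p + m R² = 0.8026 + (0.164)(0.372)² = 0.8253 kg·m².
ω_f = L_i / I_f = 2.684 / 0.8253 = 3.253 rad/s.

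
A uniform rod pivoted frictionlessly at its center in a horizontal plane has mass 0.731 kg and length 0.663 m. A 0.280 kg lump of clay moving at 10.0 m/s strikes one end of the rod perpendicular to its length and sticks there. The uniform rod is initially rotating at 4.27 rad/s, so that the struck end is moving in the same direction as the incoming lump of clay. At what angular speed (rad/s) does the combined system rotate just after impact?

The axle reaction passes through the pivot and exerts no torque about it; angular momentum about the pivot is conserved through the impact.
I_p = (1/12)(0.731)(0.663)² = 0.02678 kg·m². Taking the sense of the lump of clay's angular momentum as positive, L_{lump} = m v R = (0.280)(10.0)(0.663/2) = 0.9282 kg·m²/s.
L_i = +I_p ω_p + m v R = +(0.02678)(4.27) + 0.9282 = 1.043 kg·m²/s.
After sticking, I_f = I_p + m R² = 0.02678 + (0.280)(0.663/2)² = 0.05755 kg·m².
ω_f = L_i / I_f = 1.043 / 0.05755 = 18.12 rad/s.

|ω_f| ≈ 18.1 rad/s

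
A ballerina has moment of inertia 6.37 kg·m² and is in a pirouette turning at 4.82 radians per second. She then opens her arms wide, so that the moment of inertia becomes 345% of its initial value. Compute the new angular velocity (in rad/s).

With no external torque about the axis, L is conserved: I₁ω₁ = I₂ω₂.
I₂ = 3.45 × 6.37 = 21.98 kg·m².
ω₂ = I₁ω₁ / I₂ = (6.370)(4.82 rad/s) / (21.98) = 1.397 rad/s.

ω₂ ≈ 1.40 rad/s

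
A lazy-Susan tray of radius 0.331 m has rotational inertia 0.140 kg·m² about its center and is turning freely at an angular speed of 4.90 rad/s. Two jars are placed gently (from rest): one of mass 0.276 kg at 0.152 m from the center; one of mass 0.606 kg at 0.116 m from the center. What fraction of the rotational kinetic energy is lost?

fraction ≈ 0.0940

The added mass arrives with no angular momentum about the center, and any external torque about the center is negligible, so the system's angular momentum is conserved.
Added inertia Σmr² = (0.276)(0.152)² + (0.606)(0.116)² = 0.01453 kg·m²; I_f = 0.1400 + 0.01453 = 0.1545 kg·m².
ω_f = I_p ω_i / I_f = (0.1400)(4.90) / 0.1545 = 4.439 rad/s.
KE_i = ½(0.1400)(4.900 rad/s)² = 1.681 J; KE_f = ½(0.1545)(4.439)² = 1.523 J.
Fraction lost = 0.09403.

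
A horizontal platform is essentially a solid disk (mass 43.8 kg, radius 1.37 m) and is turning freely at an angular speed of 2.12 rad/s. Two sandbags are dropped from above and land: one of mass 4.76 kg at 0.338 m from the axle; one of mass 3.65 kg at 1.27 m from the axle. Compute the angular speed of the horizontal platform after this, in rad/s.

ω_f ≈ 1.83 rad/s

The added mass arrives with no angular momentum about the axle, and any external torque about the axle is negligible, so the system's angular momentum is conserved.
I_p = ½(43.8)(1.37)² = 41.10 kg·m².
Added inertia Σmr² = (4.76)(0.338)² + (3.65)(1.27)² = 6.431 kg·m²; I_f = 41.10 + 6.431 = 47.53 kg·m².
ω_f = I_p ω_i / I_f = (41.10)(2.12) / 47.53 = 1.833 rad/s.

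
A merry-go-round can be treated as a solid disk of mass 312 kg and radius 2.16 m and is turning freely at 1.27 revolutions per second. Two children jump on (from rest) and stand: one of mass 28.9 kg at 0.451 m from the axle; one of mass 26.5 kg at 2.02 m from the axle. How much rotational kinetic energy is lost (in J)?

energy lost ≈ 3140 J

No external torque acts about the axle; L_before = L_after.
I_p = ½(312)(2.16)² = 727.8 kg·m².
Added inertia Σmr² = (28.9)(0.451)² + (26.5)(2.02)² = 114.0 kg·m²; I_f = 727.8 + 114.0 = 841.8 kg·m².
ω_f = I_p ω_i / I_f = (727.8)(1.27) / 841.8 = 1.098 rev/s.
KE_i = ½(727.8)(7.980 rad/s)² = 23170 J; KE_f = ½(841.8)(6.899)² = 20030 J.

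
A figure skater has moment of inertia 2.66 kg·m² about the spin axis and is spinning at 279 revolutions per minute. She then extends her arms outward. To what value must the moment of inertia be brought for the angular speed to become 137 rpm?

With no external torque about the axis, L is conserved: I₁ω₁ = I₂ω₂.
I₂ = I₁ω₁ / ω₂ = (2.66)(279) / (137) = 5.417 kg·m².

I₂ ≈ 5.42 kg·m²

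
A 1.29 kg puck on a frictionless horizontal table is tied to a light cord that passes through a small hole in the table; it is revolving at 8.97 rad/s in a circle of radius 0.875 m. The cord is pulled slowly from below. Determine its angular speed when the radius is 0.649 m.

ω₂ ≈ 16.3 rad/s

No torque about the axis ⇒ m r₁² ω₁ = m r₂² ω₂.
ω₂ = ω₁ (r₁/r₂)² = (8.97)(0.875/0.649)² = 16.30 rad/s.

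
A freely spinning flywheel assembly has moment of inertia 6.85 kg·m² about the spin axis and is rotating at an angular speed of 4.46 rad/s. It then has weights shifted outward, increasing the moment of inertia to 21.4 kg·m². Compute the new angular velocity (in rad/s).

ω₂ ≈ 1.43 rad/s

With no external torque about the axis, L is conserved: I₁ω₁ = I₂ω₂.
ω₂ = I₁ω₁ / I₂ = (6.850)(4.46 rad/s) / (21.40) = 1.428 rad/s.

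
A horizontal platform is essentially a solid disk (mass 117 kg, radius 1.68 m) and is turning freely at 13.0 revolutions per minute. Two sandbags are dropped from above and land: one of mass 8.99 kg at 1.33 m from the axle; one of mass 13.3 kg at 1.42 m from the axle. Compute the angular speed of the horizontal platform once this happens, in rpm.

ω_f ≈ 10.3 rpm

The added mass arrives with no angular momentum about the axle, and any external torque about the axle is negligible, so the system's angular momentum is conserved.
I_p = ½(117)(1.68)² = 165.1 kg·m².
Added inertia Σmr² = (8.99)(1.33)² + (13.3)(1.42)² = 42.72 kg·m²; I_f = 165.1 + 42.72 = 207.8 kg·m².
ω_f = I_p ω_i / I_f = (165.1)(13.0) / 207.8 = 10.33 rpm.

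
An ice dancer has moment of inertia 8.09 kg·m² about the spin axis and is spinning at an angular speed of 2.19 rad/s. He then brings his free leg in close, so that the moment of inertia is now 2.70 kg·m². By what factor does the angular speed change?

With no external torque about the axis, L is conserved: I₁ω₁ = I₂ω₂.
ω₂/ω₁ = I₁/I₂ = 8.090 / 2.700 = 2.996.

ω₂/ω₁ ≈ 3.00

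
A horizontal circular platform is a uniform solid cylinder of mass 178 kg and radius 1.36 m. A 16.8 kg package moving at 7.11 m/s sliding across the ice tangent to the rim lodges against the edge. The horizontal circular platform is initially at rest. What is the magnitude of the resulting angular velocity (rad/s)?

About the central axle the impulsive forces during the collision are internal, so angular momentum about that axis is conserved.
I_p = ½(178)(1.36)² = 164.6 kg·m². Taking the sense of the package's angular momentum as positive, L_{package} = m v R = (16.8)(7.11)(1.36) = 162.4 kg·m²/s.
L_i = 0 + 162.4 = 162.4 kg·m²/s.
After sticking, I_f = I_p + m R² = 164.6 + (16.8)(1.36)² = 195.7 kg·m².
ω_f = L_i / I_f = 162.4 / 195.7 = 0.8301 rad/s.

|ω_f| ≈ 0.830 rad/s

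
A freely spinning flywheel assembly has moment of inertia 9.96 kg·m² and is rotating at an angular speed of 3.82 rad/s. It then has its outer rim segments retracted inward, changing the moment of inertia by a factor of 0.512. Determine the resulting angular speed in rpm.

No external torque acts about the spin axis, so angular momentum is conserved.
I₂ = 0.512 × 9.96 = 5.100 kg·m².
ω₂ = I₁ω₁ / I₂ = (9.960)(3.82 rad/s) / (5.100) = 7.461 rad/s = 71.25 rpm.

ω₂ ≈ 71.2 rpm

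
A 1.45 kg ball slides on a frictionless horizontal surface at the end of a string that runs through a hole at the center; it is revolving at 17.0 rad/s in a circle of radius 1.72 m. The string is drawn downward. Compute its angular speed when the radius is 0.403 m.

ω₂ ≈ 310 rad/s

The constraining force is radial, so m r² ω about the center is conserved.
ω₂ = ω₁ (r₁/r₂)² = (17.0)(1.72/0.403)² = 309.7 rad/s.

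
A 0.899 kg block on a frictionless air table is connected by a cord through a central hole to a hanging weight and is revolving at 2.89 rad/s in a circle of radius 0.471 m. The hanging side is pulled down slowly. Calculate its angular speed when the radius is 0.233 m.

The constraining force is radial, so m r² ω about the center is conserved.
ω₂ = ω₁ (r₁/r₂)² = (2.89)(0.471/0.233)² = 11.81 rad/s.

ω₂ ≈ 11.8 rad/s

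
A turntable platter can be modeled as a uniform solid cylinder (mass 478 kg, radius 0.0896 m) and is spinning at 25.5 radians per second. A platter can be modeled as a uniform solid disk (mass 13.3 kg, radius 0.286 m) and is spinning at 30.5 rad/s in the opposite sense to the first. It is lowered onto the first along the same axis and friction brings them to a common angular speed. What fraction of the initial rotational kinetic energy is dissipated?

The coupling torques are internal; angular momentum about the shared axis is conserved.
Moments of inertia: I_A = ½(478)(0.0896)² = 1.919 kg·m²; I_B = ½(13.3)(0.286)² = 0.5439 kg·m².
Taking A's sense as positive: L = (1.919)(25.5) − (0.5439)(30.5) = 32.34 kg·m²·rad/s.
Combined I = 1.919 + 0.5439 = 2.463 kg·m².
ω_f = L / I = 32.34 / 2.463 = 13.13 rad/s.
KE_i = ½ΣIω² = 876.8 J; KE_f = ½(2.463)(13.13)² = 212.3 J.
Fraction dissipated = (KE_i − KE_f)/KE_i = 0.7579.

fraction ≈ 0.758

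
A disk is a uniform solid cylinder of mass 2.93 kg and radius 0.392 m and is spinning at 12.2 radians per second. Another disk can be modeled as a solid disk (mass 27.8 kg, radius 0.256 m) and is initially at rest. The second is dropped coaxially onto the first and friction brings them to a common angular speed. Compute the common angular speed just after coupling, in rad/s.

|ω_f| ≈ 2.42 rad/s

No external torque acts about the common axis, so total angular momentum is conserved.
Moments of inertia: I_A = ½(2.93)(0.392)² = 0.2251 kg·m²; I_B = ½(27.8)(0.256)² = 0.9110 kg·m².
Taking A's sense as positive: L = (0.2251)(12.2) = 2.746 kg·m²·rad/s.
Combined I = 0.2251 + 0.9110 = 1.136 kg·m².
ω_f = L / I = 2.746 / 1.136 = 2.417 rad/s.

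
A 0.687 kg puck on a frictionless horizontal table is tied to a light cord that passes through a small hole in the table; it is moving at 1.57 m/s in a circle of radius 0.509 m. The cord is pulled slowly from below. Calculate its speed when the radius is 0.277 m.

Central (radial) force ⇒ zero torque about the center ⇒ m v r is constant.
v₂ = v₁ r₁ / r₂ = (1.57)(0.509) / (0.277) = 2.885 m/s.

v₂ ≈ 2.88 m/s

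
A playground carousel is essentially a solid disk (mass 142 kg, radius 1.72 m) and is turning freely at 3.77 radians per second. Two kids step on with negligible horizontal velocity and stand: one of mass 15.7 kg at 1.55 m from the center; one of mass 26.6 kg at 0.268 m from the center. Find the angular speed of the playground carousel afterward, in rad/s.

The added mass arrives with no angular momentum about the center, and any external torque about the center is negligible, so the system's angular momentum is conserved.
I_p = ½(142)(1.72)² = 210.0 kg·m².
Added inertia Σmr² = (15.7)(1.55)² + (26.6)(0.268)² = 39.63 kg·m²; I_f = 210.0 + 39.63 = 249.7 kg·m².
ω_f = I_p ω_i / I_f = (210.0)(3.77) / 249.7 = 3.172 rad/s.

ω_f ≈ 3.17 rad/s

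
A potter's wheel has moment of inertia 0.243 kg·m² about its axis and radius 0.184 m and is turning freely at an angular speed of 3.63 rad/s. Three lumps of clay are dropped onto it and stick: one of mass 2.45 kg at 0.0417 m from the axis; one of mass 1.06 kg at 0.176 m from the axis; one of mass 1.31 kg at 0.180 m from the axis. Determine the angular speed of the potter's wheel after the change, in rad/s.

The added mass arrives with no angular momentum about the axis, and any external torque about the axis is negligible, so the system's angular momentum is conserved.
Added inertia Σmr² = (2.45)(0.0417)² + (1.06)(0.176)² + (1.31)(0.180)² = 0.07954 kg·m²; I_f = 0.2430 + 0.07954 = 0.3225 kg·m².
ω_f = I_p ω_i / I_f = (0.2430)(3.63) / 0.3225 = 2.735 rad/s.

ω_f ≈ 2.73 rad/s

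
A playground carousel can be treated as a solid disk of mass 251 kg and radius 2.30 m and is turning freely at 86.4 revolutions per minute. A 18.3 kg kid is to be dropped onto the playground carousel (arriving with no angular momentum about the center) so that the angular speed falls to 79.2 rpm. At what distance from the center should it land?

r ≈ 1.82 m

No external torque acts about the center; L_before = L_after.
I_p = ½(251)(2.30)² = 663.9 kg·m².
I_p ω_i = (I_p + m r²) ω_f ⇒ m r² = I_p(ω_i/ω_f − 1) = 663.9(86.4/79.2 − 1) = 60.35 kg·m².
r = √(60.35/18.3) = 1.816 m.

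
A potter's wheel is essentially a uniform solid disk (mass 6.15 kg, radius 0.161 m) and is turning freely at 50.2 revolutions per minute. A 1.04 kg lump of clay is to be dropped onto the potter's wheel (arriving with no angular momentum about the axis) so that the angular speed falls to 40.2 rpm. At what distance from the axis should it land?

No external torque acts about the axis; L_before = L_after.
I_p = ½(6.15)(0.161)² = 0.07971 kg·m².
I_p ω_i = (I_p + m r²) ω_f ⇒ m r² = I_p(ω_i/ω_f − 1) = 0.07971(50.2/40.2 − 1) = 0.01983 kg·m².
r = √(0.01983/1.04) = 0.1381 m.

r ≈ 0.138 m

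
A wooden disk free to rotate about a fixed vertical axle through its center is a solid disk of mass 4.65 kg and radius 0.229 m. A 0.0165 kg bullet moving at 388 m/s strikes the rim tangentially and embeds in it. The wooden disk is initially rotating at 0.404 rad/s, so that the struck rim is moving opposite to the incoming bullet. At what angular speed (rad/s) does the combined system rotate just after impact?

The axle reaction passes through the axle and exerts no torque about it; angular momentum about the axle is conserved through the impact.
I_p = ½(4.65)(0.229)² = 0.1219 kg·m². Taking the sense of the bullet's angular momentum as positive, L_{bullet} = m v R = (0.0165)(388)(0.229) = 1.466 kg·m²/s.
L_i = −I_p ω_p + m v R = −(0.1219)(0.404) + 1.466 = 1.417 kg·m²/s.
After sticking, I_f = I_p + m R² = 0.1219 + (0.0165)(0.229)² = 0.1228 kg·m².
ω_f = L_i / I_f = 1.417 / 0.1228 = 11.54 rad/s.

|ω_f| ≈ 11.5 rad/s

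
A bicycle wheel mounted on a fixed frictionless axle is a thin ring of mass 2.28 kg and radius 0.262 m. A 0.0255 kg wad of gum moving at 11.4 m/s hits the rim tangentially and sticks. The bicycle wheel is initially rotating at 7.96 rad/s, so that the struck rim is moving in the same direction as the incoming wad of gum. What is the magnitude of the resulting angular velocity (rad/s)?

About the axle the impulsive forces during the collision are internal, so angular momentum about that axis is conserved.
I_p = (2.28)(0.262)² = 0.1565 kg·m². Taking the sense of the wad of gum's angular momentum as positive, L_{wad} = m v R = (0.0255)(11.4)(0.262) = 0.07616 kg·m²/s.
L_i = +I_p ω_p + m v R = +(0.1565)(7.96) + 0.07616 = 1.322 kg·m²/s.
After sticking, I_f = I_p + m R² = 0.1565 + (0.0255)(0.262)² = 0.1583 kg·m².
ω_f = L_i / I_f = 1.322 / 0.1583 = 8.353 rad/s.

|ω_f| ≈ 8.35 rad/s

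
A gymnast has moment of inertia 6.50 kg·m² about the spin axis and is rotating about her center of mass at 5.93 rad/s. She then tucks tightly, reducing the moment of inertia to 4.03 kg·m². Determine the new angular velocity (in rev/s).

With no external torque about the axis, L is conserved: I₁ω₁ = I₂ω₂.
ω₂ = I₁ω₁ / I₂ = (6.500)(5.93 rad/s) / (4.030) = 9.565 rad/s = 1.522 rev/s.

ω₂ ≈ 1.52 rev/s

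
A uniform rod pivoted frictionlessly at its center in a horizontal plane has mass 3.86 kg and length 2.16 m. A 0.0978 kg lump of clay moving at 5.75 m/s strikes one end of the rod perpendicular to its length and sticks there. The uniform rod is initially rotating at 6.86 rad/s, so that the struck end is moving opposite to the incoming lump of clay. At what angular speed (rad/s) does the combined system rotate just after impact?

The axle reaction passes through the pivot and exerts no torque about it; angular momentum about the pivot is conserved through the impact.
I_p = (1/12)(3.86)(2.16)² = 1.501 kg·m². Taking the sense of the lump of clay's angular momentum as positive, L_{lump} = m v R = (0.0978)(5.75)(2.16/2) = 0.6073 kg·m²/s.
L_i = −I_p ω_p + m v R = −(1.501)(6.86) + 0.6073 = -9.688 kg·m²/s.
After sticking, I_f = I_p + m R² = 1.501 + (0.0978)(2.16/2)² = 1.615 kg·m².
ω_f = L_i / I_f = -9.688 / 1.615 = -5.999 rad/s.

|ω_f| ≈ 6.00 rad/s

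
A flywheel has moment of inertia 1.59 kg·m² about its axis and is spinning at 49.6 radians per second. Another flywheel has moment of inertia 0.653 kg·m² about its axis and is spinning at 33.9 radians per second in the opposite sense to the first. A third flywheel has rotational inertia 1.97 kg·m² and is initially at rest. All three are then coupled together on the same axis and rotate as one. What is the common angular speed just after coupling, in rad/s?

|ω_f| ≈ 13.5 rad/s

No external torque acts about the common axis, so total angular momentum is conserved.
Taking A's sense as positive: L = (1.590)(49.6) − (0.6530)(33.9) = 56.73 kg·m²·rad/s.
Combined I = 1.590 + 0.6530 + 1.970 = 4.213 kg·m².
ω_f = L / I = 56.73 / 4.213 = 13.46 rad/s.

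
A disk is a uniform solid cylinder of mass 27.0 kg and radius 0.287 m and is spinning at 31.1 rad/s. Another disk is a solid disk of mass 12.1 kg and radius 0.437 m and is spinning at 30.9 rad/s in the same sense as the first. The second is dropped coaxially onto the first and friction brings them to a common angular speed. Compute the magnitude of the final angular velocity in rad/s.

No external torque acts about the common axis, so total angular momentum is conserved.
Moments of inertia: I_A = ½(27.0)(0.287)² = 1.112 kg·m²; I_B = ½(12.1)(0.437)² = 1.155 kg·m².
Taking A's sense as positive: L = (1.112)(31.1) + (1.155)(30.9) = 70.28 kg·m²·rad/s.
Combined I = 1.112 + 1.155 = 2.267 kg·m².
ω_f = L / I = 70.28 / 2.267 = 31.00 rad/s.

|ω_f| ≈ 31.0 rad/s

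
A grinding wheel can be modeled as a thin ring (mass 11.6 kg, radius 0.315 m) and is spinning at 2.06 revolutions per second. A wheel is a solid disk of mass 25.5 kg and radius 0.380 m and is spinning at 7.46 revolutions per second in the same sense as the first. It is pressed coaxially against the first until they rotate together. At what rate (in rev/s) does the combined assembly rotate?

No external torque acts about the common axis, so total angular momentum is conserved.
Moments of inertia: I_A = (11.6)(0.315)² = 1.151 kg·m²; I_B = ½(25.5)(0.380)² = 1.841 kg·m².
Taking A's sense as positive: L = (1.151)(2.06) + (1.841)(7.46) = 16.11 kg·m²·rev/s.
Combined I = 1.151 + 1.841 = 2.992 kg·m².
ω_f = L / I = 16.11 / 2.992 = 5.383 rev/s.

|ω_f| ≈ 5.38 rev/s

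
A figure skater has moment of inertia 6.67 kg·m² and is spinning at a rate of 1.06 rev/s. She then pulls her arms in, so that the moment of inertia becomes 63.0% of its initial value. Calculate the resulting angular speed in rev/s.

No external torque acts about the spin axis, so angular momentum is conserved.
I₂ = 0.630 × 6.67 = 4.202 kg·m².
ω₂ = I₁ω₁ / I₂ = (6.670)(1.06 rev/s) / (4.202) = 1.683 rev/s.

ω₂ ≈ 1.68 rev/s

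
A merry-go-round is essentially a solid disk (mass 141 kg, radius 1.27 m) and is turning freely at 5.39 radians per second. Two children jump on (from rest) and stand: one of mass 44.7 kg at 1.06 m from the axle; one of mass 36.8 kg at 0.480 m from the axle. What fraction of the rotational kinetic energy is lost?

fraction ≈ 0.340

The added mass arrives with no angular momentum about the axle, and any external torque about the axle is negligible, so the system's angular momentum is conserved.
I_p = ½(141)(1.27)² = 113.7 kg·m².
Added inertia Σmr² = (44.7)(1.06)² + (36.8)(0.480)² = 58.70 kg·m²; I_f = 113.7 + 58.70 = 172.4 kg·m².
ω_f = I_p ω_i / I_f = (113.7)(5.39) / 172.4 = 3.555 rad/s.
KE_i = ½(113.7)(5.390 rad/s)² = 1652 J; KE_f = ½(172.4)(3.555)² = 1089 J.
Fraction lost = 0.3405.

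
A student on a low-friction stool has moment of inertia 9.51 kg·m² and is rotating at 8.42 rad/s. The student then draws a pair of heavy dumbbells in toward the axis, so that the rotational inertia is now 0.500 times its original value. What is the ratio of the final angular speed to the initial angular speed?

ω₂/ω₁ ≈ 2.00

With no external torque about the axis, L is conserved: I₁ω₁ = I₂ω₂.
I₂ = 0.500 × 9.51 = 4.755 kg·m².
ω₂/ω₁ = I₁/I₂ = 9.510 / 4.755 = 2.000.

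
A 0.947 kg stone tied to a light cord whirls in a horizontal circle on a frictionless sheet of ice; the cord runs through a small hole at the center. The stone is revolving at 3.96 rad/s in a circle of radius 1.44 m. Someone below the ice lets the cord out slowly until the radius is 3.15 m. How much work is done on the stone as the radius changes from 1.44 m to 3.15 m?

No torque about the axis ⇒ m r₁² ω₁ = m r₂² ω₂.
ω₂ = ω₁ (r₁/r₂)² = (3.96)(1.44/3.15)² = 0.8276 rad/s.
W = ΔKE = ½m(v₂² − v₁²) = -12.18 J.

W ≈ -12.2 J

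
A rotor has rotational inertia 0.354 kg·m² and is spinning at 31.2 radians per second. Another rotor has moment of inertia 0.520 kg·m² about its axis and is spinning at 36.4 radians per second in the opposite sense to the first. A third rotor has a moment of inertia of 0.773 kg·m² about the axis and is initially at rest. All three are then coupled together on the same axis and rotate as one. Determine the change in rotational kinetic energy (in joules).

ΔKE ≈ -498 J

The coupling torques are internal; angular momentum about the shared axis is conserved.
Taking A's sense as positive: L = (0.3540)(31.2) − (0.5200)(36.4) = -7.883 kg·m²·rad/s.
Combined I = 0.3540 + 0.5200 + 0.7730 = 1.647 kg·m².
ω_f = L / I = -7.883 / 1.647 = -4.786 rad/s.
KE_i = ½ΣIω² = 516.8 J; KE_f = ½(1.647)(4.786)² = 18.87 J.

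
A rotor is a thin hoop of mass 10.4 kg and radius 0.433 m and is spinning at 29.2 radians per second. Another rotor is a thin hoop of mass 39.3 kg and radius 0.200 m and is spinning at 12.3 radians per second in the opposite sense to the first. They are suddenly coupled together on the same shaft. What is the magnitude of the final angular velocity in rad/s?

No external torque acts about the common axis, so total angular momentum is conserved.
Moments of inertia: I_A = (10.4)(0.433)² = 1.950 kg·m²; I_B = (39.3)(0.200)² = 1.572 kg·m².
Taking A's sense as positive: L = (1.950)(29.2) − (1.572)(12.3) = 37.60 kg·m²·rad/s.
Combined I = 1.950 + 1.572 = 3.522 kg·m².
ω_f = L / I = 37.60 / 3.522 = 10.68 rad/s.

|ω_f| ≈ 10.7 rad/s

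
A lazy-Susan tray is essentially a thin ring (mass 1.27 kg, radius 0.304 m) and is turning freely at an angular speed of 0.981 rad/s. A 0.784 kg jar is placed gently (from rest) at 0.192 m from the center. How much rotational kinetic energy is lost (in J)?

No external torque acts about the center; L_before = L_after.
I_p = (1.27)(0.304)² = 0.1174 kg·m².
Added inertia Σmr² = (0.784)(0.192)² = 0.02890 kg·m²; I_f = 0.1174 + 0.02890 = 0.1463 kg·m².
ω_f = I_p ω_i / I_f = (0.1174)(0.981) / 0.1463 = 0.7872 rad/s.
KE_i = ½(0.1174)(0.9810 rad/s)² = 0.05648 J; KE_f = ½(0.1463)(0.7872)² = 0.04532 J.

energy lost ≈ 0.0112 J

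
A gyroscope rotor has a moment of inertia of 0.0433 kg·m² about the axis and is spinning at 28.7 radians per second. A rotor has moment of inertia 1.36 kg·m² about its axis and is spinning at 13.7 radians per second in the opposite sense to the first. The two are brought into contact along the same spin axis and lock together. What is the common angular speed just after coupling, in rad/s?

The coupling torques are internal; angular momentum about the shared axis is conserved.
Taking A's sense as positive: L = (0.04330)(28.7) − (1.360)(13.7) = -17.39 kg·m²·rad/s.
Combined I = 0.04330 + 1.360 = 1.403 kg·m².
ω_f = L / I = -17.39 / 1.403 = -12.39 rad/s.

|ω_f| ≈ 12.4 rad/s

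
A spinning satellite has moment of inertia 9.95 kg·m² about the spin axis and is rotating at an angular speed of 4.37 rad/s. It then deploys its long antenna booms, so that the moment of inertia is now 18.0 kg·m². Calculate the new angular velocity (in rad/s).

ω₂ ≈ 2.42 rad/s

With no external torque about the axis, L is conserved: I₁ω₁ = I₂ω₂.
ω₂ = I₁ω₁ / I₂ = (9.950)(4.37 rad/s) / (18.00) = 2.416 rad/s.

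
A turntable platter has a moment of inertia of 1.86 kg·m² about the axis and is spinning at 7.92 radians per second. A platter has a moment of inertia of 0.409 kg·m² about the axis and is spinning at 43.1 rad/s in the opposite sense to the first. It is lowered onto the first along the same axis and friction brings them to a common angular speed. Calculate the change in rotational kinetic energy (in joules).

ΔKE ≈ -436 J

The coupling torques are internal; angular momentum about the shared axis is conserved.
Taking A's sense as positive: L = (1.860)(7.92) − (0.4090)(43.1) = -2.897 kg·m²·rad/s.
Combined I = 1.860 + 0.4090 = 2.269 kg·m².
ω_f = L / I = -2.897 / 2.269 = -1.277 rad/s.
KE_i = ½ΣIω² = 438.2 J; KE_f = ½(2.269)(1.277)² = 1.849 J.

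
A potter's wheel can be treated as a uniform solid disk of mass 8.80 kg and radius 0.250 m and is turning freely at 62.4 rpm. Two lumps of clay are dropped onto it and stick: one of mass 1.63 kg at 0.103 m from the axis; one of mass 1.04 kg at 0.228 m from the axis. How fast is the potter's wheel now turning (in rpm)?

ω_f ≈ 49.5 rpm

The added mass arrives with no angular momentum about the axis, and any external torque about the axis is negligible, so the system's angular momentum is conserved.
I_p = ½(8.80)(0.250)² = 0.2750 kg·m².
Added inertia Σmr² = (1.63)(0.103)² + (1.04)(0.228)² = 0.07136 kg·m²; I_f = 0.2750 + 0.07136 = 0.3464 kg·m².
ω_f = I_p ω_i / I_f = (0.2750)(62.4) / 0.3464 = 49.54 rpm.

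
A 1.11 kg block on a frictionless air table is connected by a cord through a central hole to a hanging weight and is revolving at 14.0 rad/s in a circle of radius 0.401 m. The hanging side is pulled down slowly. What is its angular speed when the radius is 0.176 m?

ω₂ ≈ 72.7 rad/s

The constraining force is radial, so m r² ω about the center is conserved.
ω₂ = ω₁ (r₁/r₂)² = (14.0)(0.401/0.176)² = 72.68 rad/s.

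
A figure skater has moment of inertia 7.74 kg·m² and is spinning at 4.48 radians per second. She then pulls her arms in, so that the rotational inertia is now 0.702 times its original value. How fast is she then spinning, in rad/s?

With no external torque about the axis, L is conserved: I₁ω₁ = I₂ω₂.
I₂ = 0.702 × 7.74 = 5.433 kg·m².
ω₂ = I₁ω₁ / I₂ = (7.740)(4.48 rad/s) / (5.433) = 6.382 rad/s.

ω₂ ≈ 6.38 rad/s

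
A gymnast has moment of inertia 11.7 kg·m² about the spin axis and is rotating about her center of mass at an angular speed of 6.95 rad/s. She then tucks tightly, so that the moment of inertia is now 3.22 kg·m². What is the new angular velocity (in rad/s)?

No external torque acts about the spin axis, so angular momentum is conserved.
ω₂ = I₁ω₁ / I₂ = (11.70)(6.95 rad/s) / (3.220) = 25.25 rad/s.

ω₂ ≈ 25.3 rad/s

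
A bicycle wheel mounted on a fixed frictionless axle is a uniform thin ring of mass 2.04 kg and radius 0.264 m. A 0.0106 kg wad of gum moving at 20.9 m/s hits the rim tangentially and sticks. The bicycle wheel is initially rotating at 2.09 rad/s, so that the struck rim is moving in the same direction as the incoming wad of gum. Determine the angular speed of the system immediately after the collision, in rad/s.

|ω_f| ≈ 2.49 rad/s

The axle reaction passes through the axle and exerts no torque about it; angular momentum about the axle is conserved through the impact.
I_p = (2.04)(0.264)² = 0.1422 kg·m². Taking the sense of the wad of gum's angular momentum as positive, L_{wad} = m v R = (0.0106)(20.9)(0.264) = 0.05849 kg·m²/s.
L_i = +I_p ω_p + m v R = +(0.1422)(2.09) + 0.05849 = 0.3556 kg·m²/s.
After sticking, I_f = I_p + m R² = 0.1422 + (0.0106)(0.264)² = 0.1429 kg·m².
ω_f = L_i / I_f = 0.3556 / 0.1429 = 2.488 rad/s.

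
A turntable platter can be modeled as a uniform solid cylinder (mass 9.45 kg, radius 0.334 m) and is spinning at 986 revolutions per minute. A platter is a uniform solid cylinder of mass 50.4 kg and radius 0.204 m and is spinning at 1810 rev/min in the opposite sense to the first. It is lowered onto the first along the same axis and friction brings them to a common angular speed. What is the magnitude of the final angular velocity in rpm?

The coupling torques are internal; angular momentum about the shared axis is conserved.
Moments of inertia: I_A = ½(9.45)(0.334)² = 0.5271 kg·m²; I_B = ½(50.4)(0.204)² = 1.049 kg·m².
Taking A's sense as positive: L = (0.5271)(986) − (1.049)(1810) = -1378 kg·m²·rpm.
Combined I = 0.5271 + 1.049 = 1.576 kg·m².
ω_f = L / I = -1378 / 1.576 = -874.8 rpm.

|ω_f| ≈ 875 rpm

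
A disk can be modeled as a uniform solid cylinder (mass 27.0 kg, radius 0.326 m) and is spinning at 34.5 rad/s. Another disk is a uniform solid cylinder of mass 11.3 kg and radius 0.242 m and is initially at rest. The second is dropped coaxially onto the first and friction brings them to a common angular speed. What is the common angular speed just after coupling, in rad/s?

|ω_f| ≈ 28.0 rad/s

The coupling torques are internal; angular momentum about the shared axis is conserved.
Moments of inertia: I_A = ½(27.0)(0.326)² = 1.435 kg·m²; I_B = ½(11.3)(0.242)² = 0.3309 kg·m².
Taking A's sense as positive: L = (1.435)(34.5) = 49.50 kg·m²·rad/s.
Combined I = 1.435 + 0.3309 = 1.766 kg·m².
ω_f = L / I = 49.50 / 1.766 = 28.03 rad/s.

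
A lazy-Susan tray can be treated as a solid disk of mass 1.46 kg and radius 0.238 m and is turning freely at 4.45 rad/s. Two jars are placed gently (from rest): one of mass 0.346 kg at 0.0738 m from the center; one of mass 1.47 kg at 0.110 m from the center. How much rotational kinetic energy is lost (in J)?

energy lost ≈ 0.132 J

No external torque acts about the center; L_before = L_after.
I_p = ½(1.46)(0.238)² = 0.04135 kg·m².
Added inertia Σmr² = (0.346)(0.0738)² + (1.47)(0.110)² = 0.01967 kg·m²; I_f = 0.04135 + 0.01967 = 0.06102 kg·m².
ω_f = I_p ω_i / I_f = (0.04135)(4.45) / 0.06102 = 3.015 rad/s.
KE_i = ½(0.04135)(4.450 rad/s)² = 0.4094 J; KE_f = ½(0.06102)(3.015)² = 0.2774 J.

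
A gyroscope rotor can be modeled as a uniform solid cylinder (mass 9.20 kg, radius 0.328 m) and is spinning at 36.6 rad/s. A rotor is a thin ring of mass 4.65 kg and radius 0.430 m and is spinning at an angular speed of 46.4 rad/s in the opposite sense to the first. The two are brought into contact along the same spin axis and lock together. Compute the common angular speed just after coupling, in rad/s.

The coupling torques are internal; angular momentum about the shared axis is conserved.
Moments of inertia: I_A = ½(9.20)(0.328)² = 0.4949 kg·m²; I_B = (4.65)(0.430)² = 0.8598 kg·m².
Taking A's sense as positive: L = (0.4949)(36.6) − (0.8598)(46.4) = -21.78 kg·m²·rad/s.
Combined I = 0.4949 + 0.8598 = 1.355 kg·m².
ω_f = L / I = -21.78 / 1.355 = -16.08 rad/s.

|ω_f| ≈ 16.1 rad/s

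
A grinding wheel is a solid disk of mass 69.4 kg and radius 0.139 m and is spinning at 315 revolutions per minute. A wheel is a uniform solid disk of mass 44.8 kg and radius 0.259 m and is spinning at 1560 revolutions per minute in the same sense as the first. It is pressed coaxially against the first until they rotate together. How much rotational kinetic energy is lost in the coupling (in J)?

No external torque acts about the common axis, so total angular momentum is conserved.
Moments of inertia: I_A = ½(69.4)(0.139)² = 0.6704 kg·m²; I_B = ½(44.8)(0.259)² = 1.503 kg·m².
Taking A's sense as positive: L = (0.6704)(315) + (1.503)(1560) = 2555 kg·m²·rpm.
Combined I = 0.6704 + 1.503 = 2.173 kg·m².
ω_f = L / I = 2555 / 2.173 = 1176 rpm.
KE_i = ½ΣIω² = 20420 J; KE_f = ½(2.173)(123.1)² = 16480 J.

ΔKE lost ≈ 3940 J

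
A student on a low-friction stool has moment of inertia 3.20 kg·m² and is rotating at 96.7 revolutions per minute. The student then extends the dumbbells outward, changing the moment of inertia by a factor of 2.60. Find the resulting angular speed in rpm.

ω₂ ≈ 37.2 rpm

Angular momentum about the spin axis is conserved since the torque about it is zero.
I₂ = 2.60 × 3.20 = 8.320 kg·m².
ω₂ = I₁ω₁ / I₂ = (3.200)(96.7 rpm) / (8.320) = 37.19 rpm.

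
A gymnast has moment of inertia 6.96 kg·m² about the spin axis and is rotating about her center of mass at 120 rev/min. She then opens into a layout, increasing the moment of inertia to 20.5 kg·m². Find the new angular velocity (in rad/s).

With no external torque about the axis, L is conserved: I₁ω₁ = I₂ω₂.
ω₂ = I₁ω₁ / I₂ = (6.960)(120 rpm) / (20.50) = 40.74 rpm = 4.266 rad/s.

ω₂ ≈ 4.27 rad/s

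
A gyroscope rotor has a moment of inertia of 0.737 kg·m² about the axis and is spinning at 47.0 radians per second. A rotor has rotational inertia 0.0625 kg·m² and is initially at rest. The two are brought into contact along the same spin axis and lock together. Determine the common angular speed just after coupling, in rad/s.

|ω_f| ≈ 43.3 rad/s

The coupling torques are internal; angular momentum about the shared axis is conserved.
Taking A's sense as positive: L = (0.7370)(47.0) = 34.64 kg·m²·rad/s.
Combined I = 0.7370 + 0.06250 = 0.7995 kg·m².
ω_f = L / I = 34.64 / 0.7995 = 43.33 rad/s.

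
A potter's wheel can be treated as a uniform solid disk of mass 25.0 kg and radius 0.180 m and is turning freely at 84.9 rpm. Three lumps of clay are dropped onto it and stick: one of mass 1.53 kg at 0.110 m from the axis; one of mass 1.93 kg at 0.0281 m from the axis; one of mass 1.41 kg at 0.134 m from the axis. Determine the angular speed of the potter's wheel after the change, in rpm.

ω_f ≈ 76.3 rpm

No external torque acts about the axis; L_before = L_after.
I_p = ½(25.0)(0.180)² = 0.4050 kg·m².
Added inertia Σmr² = (1.53)(0.110)² + (1.93)(0.0281)² + (1.41)(0.134)² = 0.04535 kg·m²; I_f = 0.4050 + 0.04535 = 0.4504 kg·m².
ω_f = I_p ω_i / I_f = (0.4050)(84.9) / 0.4504 = 76.35 rpm.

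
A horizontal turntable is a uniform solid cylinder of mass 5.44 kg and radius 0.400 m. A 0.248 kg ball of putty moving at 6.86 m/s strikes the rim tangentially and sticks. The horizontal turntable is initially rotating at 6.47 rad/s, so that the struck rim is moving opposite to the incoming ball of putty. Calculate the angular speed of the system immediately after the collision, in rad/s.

|ω_f| ≈ 4.50 rad/s

The axle reaction passes through the axle and exerts no torque about it; angular momentum about the axle is conserved through the impact.
I_p = ½(5.44)(0.400)² = 0.4352 kg·m². Taking the sense of the ball of putty's angular momentum as positive, L_{ball} = m v R = (0.248)(6.86)(0.400) = 0.6805 kg·m²/s.
L_i = −I_p ω_p + m v R = −(0.4352)(6.47) + 0.6805 = -2.135 kg·m²/s.
After sticking, I_f = I_p + m R² = 0.4352 + (0.248)(0.400)² = 0.4749 kg·m².
ω_f = L_i / I_f = -2.135 / 0.4749 = -4.496 rad/s.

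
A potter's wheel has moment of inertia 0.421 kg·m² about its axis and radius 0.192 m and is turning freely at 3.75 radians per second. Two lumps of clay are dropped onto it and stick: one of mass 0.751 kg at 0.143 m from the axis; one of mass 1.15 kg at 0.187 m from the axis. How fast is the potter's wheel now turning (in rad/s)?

ω_f ≈ 3.31 rad/s

No external torque acts about the axis; L_before = L_after.
Added inertia Σmr² = (0.751)(0.143)² + (1.15)(0.187)² = 0.05557 kg·m²; I_f = 0.4210 + 0.05557 = 0.4766 kg·m².
ω_f = I_p ω_i / I_f = (0.4210)(3.75) / 0.4766 = 3.313 rad/s.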